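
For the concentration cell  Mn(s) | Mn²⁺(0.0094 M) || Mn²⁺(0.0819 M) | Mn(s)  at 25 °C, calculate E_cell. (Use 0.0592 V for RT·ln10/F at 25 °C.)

0.028 V

Both half-cells are Mn²⁺/Mn, so E°_cell = 0. The concentrated side is the cathode; the cell reaction moves Mn²⁺ from high to low concentration with n = 2.
Q = [Mn²⁺]_dilute/[Mn²⁺]_conc = 0.0094/0.0819 = 0.115.
E = 0 − (0.0592/2) log Q = −(0.0592/2)(-0.940) = 0.0278 V.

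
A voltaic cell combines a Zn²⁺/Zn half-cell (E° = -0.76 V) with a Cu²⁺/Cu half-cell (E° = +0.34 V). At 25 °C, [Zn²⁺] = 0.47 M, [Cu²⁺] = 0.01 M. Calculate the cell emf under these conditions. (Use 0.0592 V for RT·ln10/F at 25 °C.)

1.05 V

The Cu²⁺/Cu couple has the higher reduction potential and acts as the cathode, so E°_cell = +0.34 − (-0.76) = 1.10 V.
Balancing electrons gives n = 2; the reaction quotient is Q = [Zn²⁺]/[Cu²⁺] = 47.0.
At 25 °C, E = E° − (0.0592/n) log Q = 1.10 − (0.0592/2)(1.672) = 1.100 − 0.049 = 1.051 V.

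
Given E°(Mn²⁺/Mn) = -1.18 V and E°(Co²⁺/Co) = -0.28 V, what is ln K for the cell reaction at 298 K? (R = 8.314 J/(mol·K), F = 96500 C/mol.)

E°_cell = -0.28 − (-1.18) = 0.90 V, with n = 2 electrons transferred.
At equilibrium E = 0, so the Nernst equation gives ln K = nFE°/RT = (2)(96500)(0.90)/((8.314)(298)) = 70.11.

ln K = 70.1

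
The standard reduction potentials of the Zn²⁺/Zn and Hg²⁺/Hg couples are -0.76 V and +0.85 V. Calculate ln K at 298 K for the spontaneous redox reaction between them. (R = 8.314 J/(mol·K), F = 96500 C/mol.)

ln K = 125.4

E°_cell = +0.85 − (-0.76) = 1.61 V, with n = 2 electrons transferred.
At equilibrium E = 0, so the Nernst equation gives ln K = nFE°/RT = (2)(96500)(1.61)/((8.314)(298)) = 125.42.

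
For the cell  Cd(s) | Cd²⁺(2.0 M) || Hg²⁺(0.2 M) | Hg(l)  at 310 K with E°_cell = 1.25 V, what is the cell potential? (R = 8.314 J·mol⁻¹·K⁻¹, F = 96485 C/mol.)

1.22 V

Balancing electrons gives n = 2; the reaction quotient is Q = [Cd²⁺]/[Hg²⁺] = 10.0.
E = E° − (RT/nF) ln Q = 1.25 − (8.314×310)/(2×96485) × (2.303) = 1.250 − 0.031 = 1.219 V.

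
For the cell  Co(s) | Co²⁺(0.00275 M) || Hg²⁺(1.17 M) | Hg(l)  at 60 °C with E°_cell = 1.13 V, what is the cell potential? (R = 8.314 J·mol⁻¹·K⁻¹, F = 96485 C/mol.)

1.22 V

Balancing electrons gives n = 2; the reaction quotient is Q = [Co²⁺]/[Hg²⁺] = 0.00235.
E = E° − (RT/nF) ln Q = 1.13 − (8.314×333)/(2×96485) × (-6.053) = 1.130 + 0.087 = 1.217 V.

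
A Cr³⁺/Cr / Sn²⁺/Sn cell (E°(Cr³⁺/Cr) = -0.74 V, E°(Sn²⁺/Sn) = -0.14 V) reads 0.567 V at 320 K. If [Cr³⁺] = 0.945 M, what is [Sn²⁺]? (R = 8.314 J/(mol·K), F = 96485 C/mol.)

From the Nernst equation, ln Q = nF(E° − E)/RT = 6×96485×(0.60 − 0.567)/(8.314×320) = 7.181, so Q = 1310.
With Q = [Cr³⁺]^2/[Sn²⁺]^3 and the known concentrations, [Sn²⁺]^3 in the denominator gives [Sn²⁺] = 0.088 M.

0.088 M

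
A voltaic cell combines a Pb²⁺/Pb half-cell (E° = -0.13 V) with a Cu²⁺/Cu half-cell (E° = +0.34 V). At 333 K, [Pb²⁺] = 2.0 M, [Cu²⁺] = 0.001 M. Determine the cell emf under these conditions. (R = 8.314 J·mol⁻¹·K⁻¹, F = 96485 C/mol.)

The Cu²⁺/Cu couple has the higher reduction potential and acts as the cathode, so E°_cell = +0.34 − (-0.13) = 0.47 V.
Balancing electrons gives n = 2; the reaction quotient is Q = [Pb²⁺]/[Cu²⁺] = 2000.
E = E° − (RT/nF) ln Q = 0.47 − (8.314×333)/(2×96485) × (7.601) = 0.470 − 0.109 = 0.361 V.

0.361 V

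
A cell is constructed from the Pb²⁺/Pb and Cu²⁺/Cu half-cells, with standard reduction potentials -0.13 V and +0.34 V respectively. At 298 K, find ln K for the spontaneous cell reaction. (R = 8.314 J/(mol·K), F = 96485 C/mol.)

E°_cell = +0.34 − (-0.13) = 0.47 V, with n = 2 electrons transferred.
At equilibrium E = 0, so the Nernst equation gives ln K = nFE°/RT = (2)(96485)(0.47)/((8.314)(298)) = 36.61.

ln K = 36.6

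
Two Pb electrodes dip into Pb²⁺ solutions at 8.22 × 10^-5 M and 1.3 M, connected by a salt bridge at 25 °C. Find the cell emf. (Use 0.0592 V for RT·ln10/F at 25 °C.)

Both half-cells are Pb²⁺/Pb, so E°_cell = 0. The concentrated side is the cathode; the cell reaction moves Pb²⁺ from high to low concentration with n = 2.
Q = [Pb²⁺]_dilute/[Pb²⁺]_conc = 8.22 × 10^-5/1.3 = 6.32 × 10^-5.
E = 0 − (0.0592/2) log Q = −(0.0592/2)(-4.199) = 0.1243 V.

0.12 V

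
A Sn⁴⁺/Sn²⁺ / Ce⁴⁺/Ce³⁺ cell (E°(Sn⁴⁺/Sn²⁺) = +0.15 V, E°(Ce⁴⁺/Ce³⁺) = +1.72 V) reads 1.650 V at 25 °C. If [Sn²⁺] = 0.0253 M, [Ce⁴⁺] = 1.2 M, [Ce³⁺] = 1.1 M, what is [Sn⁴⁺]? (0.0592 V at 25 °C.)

6 × 10^-5 M

From the Nernst equation, log Q = n(E° − E)/0.0592 = 2(1.57 − 1.650)/0.0592 = -2.703, so Q = 0.00198.
With Q = [Sn⁴⁺]·[Ce³⁺]^2/([Sn²⁺]·[Ce⁴⁺]^2) and the known concentrations, [Sn⁴⁺] in the numerator gives [Sn⁴⁺] = 6 × 10^-5 M.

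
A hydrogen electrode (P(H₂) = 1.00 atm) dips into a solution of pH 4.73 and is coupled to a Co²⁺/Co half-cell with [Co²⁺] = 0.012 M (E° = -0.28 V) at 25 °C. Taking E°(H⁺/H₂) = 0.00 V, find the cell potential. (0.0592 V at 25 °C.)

0.057 V

The hydrogen couple is the cathode, so E°_cell = 0.28 V; n = 2.
[H⁺] = 10^(−4.73) = 1.9 × 10^-5 M, and Q = [Co²⁺]·P(H₂) / [H⁺]^2 = 3.46 × 10^7.
E = E° − (0.0592/2) log Q = 0.28 − (0.0592/2)(7.539) = 0.057 V.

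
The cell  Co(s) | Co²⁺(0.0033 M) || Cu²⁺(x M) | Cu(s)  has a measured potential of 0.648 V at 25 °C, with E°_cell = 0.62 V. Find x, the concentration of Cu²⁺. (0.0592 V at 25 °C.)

From the Nernst equation, log Q = n(E° − E)/0.0592 = 2(0.62 − 0.648)/0.0592 = -0.946, so Q = 0.113.
With Q = [Co²⁺]/[Cu²⁺] and the known concentrations, [Cu²⁺] in the denominator gives [Cu²⁺] = 0.029 M.

0.029 M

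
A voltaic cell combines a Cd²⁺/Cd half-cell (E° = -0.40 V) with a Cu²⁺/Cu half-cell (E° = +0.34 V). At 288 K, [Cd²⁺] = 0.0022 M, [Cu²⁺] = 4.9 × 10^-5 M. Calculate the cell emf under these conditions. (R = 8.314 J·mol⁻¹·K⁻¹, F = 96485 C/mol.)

The Cu²⁺/Cu couple has the higher reduction potential and acts as the cathode, so E°_cell = +0.34 − (-0.40) = 0.74 V.
Balancing electrons gives n = 2; the reaction quotient is Q = [Cd²⁺]/[Cu²⁺] = 44.9.
E = E° − (RT/nF) ln Q = 0.74 − (8.314×288)/(2×96485) × (3.804) = 0.740 − 0.047 = 0.693 V.

0.693 V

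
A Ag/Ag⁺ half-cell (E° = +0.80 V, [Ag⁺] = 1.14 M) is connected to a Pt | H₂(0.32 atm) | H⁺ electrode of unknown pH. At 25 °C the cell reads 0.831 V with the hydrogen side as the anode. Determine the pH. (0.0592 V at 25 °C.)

pH = 0.71

E°_cell = 0.80 V and n = 2.
log Q = n(E° − E)/0.0592 = 2×(0.80 − 0.831)/0.0592 = -1.047.
With Q = [H⁺]^2 / ([Ag⁺]^2·P(H₂)), solving for [H⁺] gives log[H⁺] = -0.714, so pH = 0.71.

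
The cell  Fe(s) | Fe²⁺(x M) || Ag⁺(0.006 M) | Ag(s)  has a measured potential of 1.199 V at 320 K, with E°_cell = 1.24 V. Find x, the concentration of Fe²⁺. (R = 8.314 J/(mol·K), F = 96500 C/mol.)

7 × 10^-4 M

From the Nernst equation, ln Q = nF(E° − E)/RT = 2×96500×(1.24 − 1.199)/(8.314×320) = 2.974, so Q = 19.6.
With Q = [Fe²⁺]/[Ag⁺]^2 and the known concentrations, [Fe²⁺] in the numerator gives [Fe²⁺] = 7 × 10^-4 M.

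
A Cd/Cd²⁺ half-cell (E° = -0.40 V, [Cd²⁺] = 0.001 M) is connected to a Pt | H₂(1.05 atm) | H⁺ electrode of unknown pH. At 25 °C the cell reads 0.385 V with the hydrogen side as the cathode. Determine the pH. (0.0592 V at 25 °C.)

pH = 1.74

E°_cell = 0.40 V and n = 2.
log Q = n(E° − E)/0.0592 = 2×(0.40 − 0.385)/0.0592 = 0.507.
With Q = [Cd²⁺]·P(H₂) / [H⁺]^2, solving for [H⁺] gives log[H⁺] = -1.743, so pH = 1.74.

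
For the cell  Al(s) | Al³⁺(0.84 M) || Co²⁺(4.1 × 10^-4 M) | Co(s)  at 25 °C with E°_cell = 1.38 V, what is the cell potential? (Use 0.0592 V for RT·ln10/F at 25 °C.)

Balancing electrons gives n = 6; the reaction quotient is Q = [Al³⁺]^2/[Co²⁺]^3 = 1.02 × 10^10.
At 25 °C, E = E° − (0.0592/n) log Q = 1.38 − (0.0592/6)(10.010) = 1.380 − 0.099 = 1.281 V.

1.28 V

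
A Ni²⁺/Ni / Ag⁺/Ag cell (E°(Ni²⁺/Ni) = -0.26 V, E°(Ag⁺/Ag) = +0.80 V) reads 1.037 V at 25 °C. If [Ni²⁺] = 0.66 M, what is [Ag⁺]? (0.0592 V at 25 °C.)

From the Nernst equation, log Q = n(E° − E)/0.0592 = 2(1.06 − 1.037)/0.0592 = 0.777, so Q = 5.98.
With Q = [Ni²⁺]/[Ag⁺]^2 and the known concentrations, [Ag⁺]^2 in the denominator gives [Ag⁺] = 0.33 M.

0.33 M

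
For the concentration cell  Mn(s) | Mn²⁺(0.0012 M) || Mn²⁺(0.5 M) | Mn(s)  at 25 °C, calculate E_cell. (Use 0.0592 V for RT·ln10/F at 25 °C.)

0.078 V

Both half-cells are Mn²⁺/Mn, so E°_cell = 0. The concentrated side is the cathode; the cell reaction moves Mn²⁺ from high to low concentration with n = 2.
Q = [Mn²⁺]_dilute/[Mn²⁺]_conc = 0.0012/0.5 = 0.00240.
E = 0 − (0.0592/2) log Q = −(0.0592/2)(-2.620) = 0.0776 V.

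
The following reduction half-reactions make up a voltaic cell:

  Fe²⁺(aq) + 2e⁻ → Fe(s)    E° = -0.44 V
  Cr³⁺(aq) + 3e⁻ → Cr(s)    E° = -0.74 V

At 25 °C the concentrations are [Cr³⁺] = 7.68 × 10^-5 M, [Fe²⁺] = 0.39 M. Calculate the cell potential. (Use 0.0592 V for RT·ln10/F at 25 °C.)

0.369 V

The Fe²⁺/Fe couple has the higher reduction potential and acts as the cathode, so E°_cell = -0.44 − (-0.74) = 0.30 V.
Balancing electrons gives n = 6; the reaction quotient is Q = [Cr³⁺]^2/[Fe²⁺]^3 = 9.94 × 10^-8.
At 25 °C, E = E° − (0.0592/n) log Q = 0.30 − (0.0592/6)(-7.002) = 0.300 + 0.069 = 0.369 V.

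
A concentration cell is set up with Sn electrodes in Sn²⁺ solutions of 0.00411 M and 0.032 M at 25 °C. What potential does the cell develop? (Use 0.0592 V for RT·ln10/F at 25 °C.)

0.026 V

Both half-cells are Sn²⁺/Sn, so E°_cell = 0. The concentrated side is the cathode; the cell reaction moves Sn²⁺ from high to low concentration with n = 2.
Q = [Sn²⁺]_dilute/[Sn²⁺]_conc = 0.00411/0.032 = 0.128.
E = 0 − (0.0592/2) log Q = −(0.0592/2)(-0.891) = 0.0264 V.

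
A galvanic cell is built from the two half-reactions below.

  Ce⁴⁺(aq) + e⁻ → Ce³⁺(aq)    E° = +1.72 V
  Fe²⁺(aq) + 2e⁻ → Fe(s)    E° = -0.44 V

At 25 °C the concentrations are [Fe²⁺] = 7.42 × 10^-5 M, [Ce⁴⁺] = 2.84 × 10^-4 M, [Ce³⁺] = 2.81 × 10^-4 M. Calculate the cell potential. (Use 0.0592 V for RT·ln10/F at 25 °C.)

The Ce⁴⁺/Ce³⁺ couple has the higher reduction potential and acts as the cathode, so E°_cell = +1.72 − (-0.44) = 2.16 V.
Balancing electrons gives n = 2; the reaction quotient is Q = [Fe²⁺]·[Ce³⁺]^2/[Ce⁴⁺]^2 = 7.26 × 10^-5.
At 25 °C, E = E° − (0.0592/n) log Q = 2.16 − (0.0592/2)(-4.139) = 2.160 + 0.123 = 2.283 V.

2.28 V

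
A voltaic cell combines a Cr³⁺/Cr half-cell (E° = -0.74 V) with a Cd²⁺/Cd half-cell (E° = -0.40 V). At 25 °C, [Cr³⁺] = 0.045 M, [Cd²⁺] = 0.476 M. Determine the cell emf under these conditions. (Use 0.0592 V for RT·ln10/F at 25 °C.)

The Cd²⁺/Cd couple has the higher reduction potential and acts as the cathode, so E°_cell = -0.40 − (-0.74) = 0.34 V.
Balancing electrons gives n = 6; the reaction quotient is Q = [Cr³⁺]^2/[Cd²⁺]^3 = 0.0188.
At 25 °C, E = E° − (0.0592/n) log Q = 0.34 − (0.0592/6)(-1.726) = 0.340 + 0.017 = 0.357 V.

0.357 V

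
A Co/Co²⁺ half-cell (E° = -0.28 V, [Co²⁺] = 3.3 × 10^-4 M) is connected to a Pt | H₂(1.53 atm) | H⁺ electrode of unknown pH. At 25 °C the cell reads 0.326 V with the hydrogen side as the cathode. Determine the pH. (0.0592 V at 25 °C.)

pH = 0.87

E°_cell = 0.28 V and n = 2.
log Q = n(E° − E)/0.0592 = 2×(0.28 − 0.326)/0.0592 = -1.554.
With Q = [Co²⁺]·P(H₂) / [H⁺]^2, solving for [H⁺] gives log[H⁺] = -0.871, so pH = 0.87.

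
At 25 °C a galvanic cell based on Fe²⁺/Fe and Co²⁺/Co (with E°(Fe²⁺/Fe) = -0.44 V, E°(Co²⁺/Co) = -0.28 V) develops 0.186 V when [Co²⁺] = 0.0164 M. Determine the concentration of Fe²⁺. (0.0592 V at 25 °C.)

From the Nernst equation, log Q = n(E° − E)/0.0592 = 2(0.16 − 0.186)/0.0592 = -0.878, so Q = 0.132.
With Q = [Fe²⁺]/[Co²⁺] and the known concentrations, [Fe²⁺] in the numerator gives [Fe²⁺] = 0.0022 M.

0.0022 M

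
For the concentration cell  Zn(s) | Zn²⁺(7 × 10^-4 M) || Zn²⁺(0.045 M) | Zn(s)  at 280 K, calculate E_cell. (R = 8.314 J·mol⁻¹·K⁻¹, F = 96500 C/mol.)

0.050 V

Both half-cells are Zn²⁺/Zn, so E°_cell = 0. The concentrated side is the cathode; the cell reaction moves Zn²⁺ from high to low concentration with n = 2.
Q = [Zn²⁺]_dilute/[Zn²⁺]_conc = 7 × 10^-4/0.045 = 0.0156.
E = 0 − (RT/nF) ln Q = −((8.314×280)/(2×96500))(-4.163) = 0.0502 V.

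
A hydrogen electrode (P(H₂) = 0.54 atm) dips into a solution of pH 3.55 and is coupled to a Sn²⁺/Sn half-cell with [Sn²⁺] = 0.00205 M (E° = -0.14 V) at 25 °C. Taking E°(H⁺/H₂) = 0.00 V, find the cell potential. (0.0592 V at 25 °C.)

0.017 V

The hydrogen couple is the cathode, so E°_cell = 0.14 V; n = 2.
[H⁺] = 10^(−3.55) = 2.8 × 10^-4 M, and Q = [Sn²⁺]·P(H₂) / [H⁺]^2 = 1.39 × 10^4.
E = E° − (0.0592/2) log Q = 0.14 − (0.0592/2)(4.144) = 0.017 V.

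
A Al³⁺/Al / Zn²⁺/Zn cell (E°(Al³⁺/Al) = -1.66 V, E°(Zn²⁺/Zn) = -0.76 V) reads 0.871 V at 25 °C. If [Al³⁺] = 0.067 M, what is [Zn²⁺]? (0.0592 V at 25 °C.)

0.017 M

From the Nernst equation, log Q = n(E° − E)/0.0592 = 6(0.90 − 0.871)/0.0592 = 2.939, so Q = 869.
With Q = [Al³⁺]^2/[Zn²⁺]^3 and the known concentrations, [Zn²⁺]^3 in the denominator gives [Zn²⁺] = 0.017 M.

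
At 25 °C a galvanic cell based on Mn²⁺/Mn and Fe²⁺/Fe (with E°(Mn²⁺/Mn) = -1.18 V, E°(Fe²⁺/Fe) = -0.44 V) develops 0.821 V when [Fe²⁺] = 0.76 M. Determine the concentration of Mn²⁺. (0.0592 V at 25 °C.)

0.0014 M

From the Nernst equation, log Q = n(E° − E)/0.0592 = 2(0.74 − 0.821)/0.0592 = -2.736, so Q = 0.00183.
With Q = [Mn²⁺]/[Fe²⁺] and the known concentrations, [Mn²⁺] in the numerator gives [Mn²⁺] = 0.0014 M.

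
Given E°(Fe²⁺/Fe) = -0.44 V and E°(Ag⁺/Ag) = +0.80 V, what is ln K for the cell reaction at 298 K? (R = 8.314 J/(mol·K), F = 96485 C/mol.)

E°_cell = +0.80 − (-0.44) = 1.24 V, with n = 2 electrons transferred.
At equilibrium E = 0, so the Nernst equation gives ln K = nFE°/RT = (2)(96485)(1.24)/((8.314)(298)) = 96.58.

ln K = 96.6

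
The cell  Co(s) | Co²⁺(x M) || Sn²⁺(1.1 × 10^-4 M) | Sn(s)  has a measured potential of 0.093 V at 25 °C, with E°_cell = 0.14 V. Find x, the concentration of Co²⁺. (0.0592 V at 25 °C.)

0.0043 M

From the Nernst equation, log Q = n(E° − E)/0.0592 = 2(0.14 − 0.093)/0.0592 = 1.588, so Q = 38.7.
With Q = [Co²⁺]/[Sn²⁺] and the known concentrations, [Co²⁺] in the numerator gives [Co²⁺] = 0.0043 M.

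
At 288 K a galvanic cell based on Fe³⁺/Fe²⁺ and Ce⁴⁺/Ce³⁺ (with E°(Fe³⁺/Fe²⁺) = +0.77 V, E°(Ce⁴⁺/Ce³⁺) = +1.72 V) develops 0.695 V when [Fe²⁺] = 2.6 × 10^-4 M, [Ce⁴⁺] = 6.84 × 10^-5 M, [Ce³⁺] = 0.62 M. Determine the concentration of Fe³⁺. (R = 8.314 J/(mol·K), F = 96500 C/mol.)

From the Nernst equation, ln Q = nF(E° − E)/RT = 1×96500×(0.95 − 0.695)/(8.314×288) = 10.277, so Q = 2.91 × 10^4.
With Q = [Fe³⁺]·[Ce³⁺]/([Fe²⁺]·[Ce⁴⁺]) and the known concentrations, [Fe³⁺] in the numerator gives [Fe³⁺] = 8.3 × 10^-4 M.

8.3 × 10^-4 M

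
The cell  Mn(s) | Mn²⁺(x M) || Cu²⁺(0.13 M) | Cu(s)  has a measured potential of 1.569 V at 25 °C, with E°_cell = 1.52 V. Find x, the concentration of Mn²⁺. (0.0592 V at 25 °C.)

From the Nernst equation, log Q = n(E° − E)/0.0592 = 2(1.52 − 1.569)/0.0592 = -1.655, so Q = 0.0221.
With Q = [Mn²⁺]/[Cu²⁺] and the known concentrations, [Mn²⁺] in the numerator gives [Mn²⁺] = 0.0029 M.

0.0029 M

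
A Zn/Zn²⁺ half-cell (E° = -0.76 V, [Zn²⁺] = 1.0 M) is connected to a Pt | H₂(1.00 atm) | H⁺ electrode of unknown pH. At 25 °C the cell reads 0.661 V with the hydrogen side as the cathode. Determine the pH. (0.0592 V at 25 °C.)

E°_cell = 0.76 V and n = 2.
log Q = n(E° − E)/0.0592 = 2×(0.76 − 0.661)/0.0592 = 3.345.
With Q = [Zn²⁺]·P(H₂) / [H⁺]^2, solving for [H⁺] gives log[H⁺] = -1.672, so pH = 1.67.

pH = 1.67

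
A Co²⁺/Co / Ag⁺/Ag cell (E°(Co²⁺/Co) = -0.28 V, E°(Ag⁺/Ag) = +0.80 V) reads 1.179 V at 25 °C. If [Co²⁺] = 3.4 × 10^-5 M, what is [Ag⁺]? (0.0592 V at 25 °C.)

0.27 M

From the Nernst equation, log Q = n(E° − E)/0.0592 = 2(1.08 − 1.179)/0.0592 = -3.345, so Q = 4.52 × 10^-4.
With Q = [Co²⁺]/[Ag⁺]^2 and the known concentrations, [Ag⁺]^2 in the denominator gives [Ag⁺] = 0.27 M.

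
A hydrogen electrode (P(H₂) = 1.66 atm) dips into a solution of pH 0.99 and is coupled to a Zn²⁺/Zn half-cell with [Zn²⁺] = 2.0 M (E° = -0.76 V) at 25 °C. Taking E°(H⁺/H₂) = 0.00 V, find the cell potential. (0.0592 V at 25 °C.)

The hydrogen couple is the cathode, so E°_cell = 0.76 V; n = 2.
[H⁺] = 10^(−0.99) = 0.10 M, and Q = [Zn²⁺]·P(H₂) / [H⁺]^2 = 317.
E = E° − (0.0592/2) log Q = 0.76 − (0.0592/2)(2.501) = 0.686 V.

0.69 V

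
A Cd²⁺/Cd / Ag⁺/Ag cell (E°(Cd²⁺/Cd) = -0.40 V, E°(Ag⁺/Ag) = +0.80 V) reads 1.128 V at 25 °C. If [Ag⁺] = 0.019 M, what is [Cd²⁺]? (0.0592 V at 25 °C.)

0.098 M

From the Nernst equation, log Q = n(E° − E)/0.0592 = 2(1.20 − 1.128)/0.0592 = 2.432, so Q = 271.
With Q = [Cd²⁺]/[Ag⁺]^2 and the known concentrations, [Cd²⁺] in the numerator gives [Cd²⁺] = 0.098 M.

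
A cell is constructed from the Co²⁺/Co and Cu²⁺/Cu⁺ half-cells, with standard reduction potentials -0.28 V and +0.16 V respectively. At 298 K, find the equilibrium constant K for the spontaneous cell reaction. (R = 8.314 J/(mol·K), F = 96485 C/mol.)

E°_cell = +0.16 − (-0.28) = 0.44 V, with n = 2 electrons transferred.
At equilibrium E = 0, so the Nernst equation gives ln K = nFE°/RT = (2)(96485)(0.44)/((8.314)(298)) = 34.27.
K = e^34.27 = 7.6 × 10^14.

7.6 × 10^14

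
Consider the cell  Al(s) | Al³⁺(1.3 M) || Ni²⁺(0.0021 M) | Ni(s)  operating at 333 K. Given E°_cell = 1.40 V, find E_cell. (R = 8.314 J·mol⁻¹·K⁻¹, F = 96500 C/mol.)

Balancing electrons gives n = 6; the reaction quotient is Q = [Al³⁺]^2/[Ni²⁺]^3 = 1.82 × 10^8.
E = E° − (RT/nF) ln Q = 1.40 − (8.314×333)/(6×96500) × (19.022) = 1.400 − 0.091 = 1.309 V.

1.31 V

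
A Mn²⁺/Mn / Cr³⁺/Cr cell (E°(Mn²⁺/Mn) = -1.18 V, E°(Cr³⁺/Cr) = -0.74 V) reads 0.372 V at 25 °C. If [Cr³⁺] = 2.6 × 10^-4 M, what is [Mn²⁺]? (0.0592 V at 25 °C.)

From the Nernst equation, log Q = n(E° − E)/0.0592 = 6(0.44 − 0.372)/0.0592 = 6.892, so Q = 7.8 × 10^6.
With Q = [Mn²⁺]^3/[Cr³⁺]^2 and the known concentrations, [Mn²⁺]^3 in the numerator gives [Mn²⁺] = 0.81 M.

0.81 M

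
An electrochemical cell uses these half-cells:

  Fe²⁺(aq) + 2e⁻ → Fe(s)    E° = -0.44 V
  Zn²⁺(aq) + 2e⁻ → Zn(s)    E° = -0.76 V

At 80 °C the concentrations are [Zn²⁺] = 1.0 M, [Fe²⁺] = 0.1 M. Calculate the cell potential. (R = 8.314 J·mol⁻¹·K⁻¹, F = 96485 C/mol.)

0.285 V

The Fe²⁺/Fe couple has the higher reduction potential and acts as the cathode, so E°_cell = -0.44 − (-0.76) = 0.32 V.
Balancing electrons gives n = 2; the reaction quotient is Q = [Zn²⁺]/[Fe²⁺] = 10.0.
E = E° − (RT/nF) ln Q = 0.32 − (8.314×353)/(2×96485) × (2.303) = 0.320 − 0.035 = 0.285 V.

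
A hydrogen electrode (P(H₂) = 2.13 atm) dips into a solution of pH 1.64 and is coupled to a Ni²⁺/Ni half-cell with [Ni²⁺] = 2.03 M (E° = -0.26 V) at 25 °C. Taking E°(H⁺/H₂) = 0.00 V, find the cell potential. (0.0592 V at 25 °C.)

0.14 V

The hydrogen couple is the cathode, so E°_cell = 0.26 V; n = 2.
[H⁺] = 10^(−1.64) = 0.023 M, and Q = [Ni²⁺]·P(H₂) / [H⁺]^2 = 8240.
E = E° − (0.0592/2) log Q = 0.26 − (0.0592/2)(3.916) = 0.144 V.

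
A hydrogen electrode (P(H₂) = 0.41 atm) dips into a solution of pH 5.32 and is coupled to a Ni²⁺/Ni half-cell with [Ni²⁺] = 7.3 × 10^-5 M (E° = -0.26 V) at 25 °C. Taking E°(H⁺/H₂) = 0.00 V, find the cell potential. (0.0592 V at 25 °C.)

The hydrogen couple is the cathode, so E°_cell = 0.26 V; n = 2.
[H⁺] = 10^(−5.32) = 4.8 × 10^-6 M, and Q = [Ni²⁺]·P(H₂) / [H⁺]^2 = 1.31 × 10^6.
E = E° − (0.0592/2) log Q = 0.26 − (0.0592/2)(6.116) = 0.079 V.

0.079 V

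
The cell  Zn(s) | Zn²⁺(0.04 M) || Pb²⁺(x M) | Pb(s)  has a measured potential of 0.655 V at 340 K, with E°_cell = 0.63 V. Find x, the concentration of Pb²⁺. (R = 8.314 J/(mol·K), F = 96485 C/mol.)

0.22 M

From the Nernst equation, ln Q = nF(E° − E)/RT = 2×96485×(0.63 − 0.655)/(8.314×340) = -1.707, so Q = 0.181.
With Q = [Zn²⁺]/[Pb²⁺] and the known concentrations, [Pb²⁺] in the denominator gives [Pb²⁺] = 0.22 M.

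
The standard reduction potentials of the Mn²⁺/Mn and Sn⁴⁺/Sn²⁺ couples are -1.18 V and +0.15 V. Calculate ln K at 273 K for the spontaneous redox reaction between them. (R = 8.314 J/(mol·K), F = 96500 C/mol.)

ln K = 113.1

E°_cell = +0.15 − (-1.18) = 1.33 V, with n = 2 electrons transferred.
At equilibrium E = 0, so the Nernst equation gives ln K = nFE°/RT = (2)(96500)(1.33)/((8.314)(273)) = 113.09.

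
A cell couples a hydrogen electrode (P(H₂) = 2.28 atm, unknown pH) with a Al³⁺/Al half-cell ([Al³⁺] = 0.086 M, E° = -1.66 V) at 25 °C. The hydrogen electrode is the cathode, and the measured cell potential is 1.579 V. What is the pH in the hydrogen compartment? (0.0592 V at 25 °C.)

pH = 1.54

E°_cell = 1.66 V and n = 6.
log Q = n(E° − E)/0.0592 = 6×(1.66 − 1.579)/0.0592 = 8.209.
With Q = [Al³⁺]^2·P(H₂)^3 / [H⁺]^6, solving for [H⁺] gives log[H⁺] = -1.544, so pH = 1.54.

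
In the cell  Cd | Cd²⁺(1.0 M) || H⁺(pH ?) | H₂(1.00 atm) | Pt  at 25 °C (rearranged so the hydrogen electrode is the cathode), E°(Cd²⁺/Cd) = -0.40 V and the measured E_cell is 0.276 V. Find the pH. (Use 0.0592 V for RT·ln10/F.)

pH = 2.09

E°_cell = 0.40 V and n = 2.
log Q = n(E° − E)/0.0592 = 2×(0.40 − 0.276)/0.0592 = 4.189.
With Q = [Cd²⁺]·P(H₂) / [H⁺]^2, solving for [H⁺] gives log[H⁺] = -2.095, so pH = 2.09.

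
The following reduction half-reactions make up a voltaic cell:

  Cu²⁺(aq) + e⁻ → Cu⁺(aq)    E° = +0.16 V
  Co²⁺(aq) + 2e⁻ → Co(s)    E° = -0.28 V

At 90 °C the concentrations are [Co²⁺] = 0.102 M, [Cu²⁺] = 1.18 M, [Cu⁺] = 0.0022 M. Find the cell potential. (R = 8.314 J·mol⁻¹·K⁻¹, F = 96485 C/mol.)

0.672 V

The Cu²⁺/Cu⁺ couple has the higher reduction potential and acts as the cathode, so E°_cell = +0.16 − (-0.28) = 0.44 V.
Balancing electrons gives n = 2; the reaction quotient is Q = [Co²⁺]·[Cu⁺]^2/[Cu²⁺]^2 = 3.55 × 10^-7.
E = E° − (RT/nF) ln Q = 0.44 − (8.314×363)/(2×96485) × (-14.852) = 0.440 + 0.232 = 0.672 V.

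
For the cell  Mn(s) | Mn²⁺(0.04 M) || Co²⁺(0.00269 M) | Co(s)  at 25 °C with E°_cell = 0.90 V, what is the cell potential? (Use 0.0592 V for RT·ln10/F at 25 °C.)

Balancing electrons gives n = 2; the reaction quotient is Q = [Mn²⁺]/[Co²⁺] = 14.9.
At 25 °C, E = E° − (0.0592/n) log Q = 0.90 − (0.0592/2)(1.172) = 0.900 − 0.035 = 0.865 V.

0.865 V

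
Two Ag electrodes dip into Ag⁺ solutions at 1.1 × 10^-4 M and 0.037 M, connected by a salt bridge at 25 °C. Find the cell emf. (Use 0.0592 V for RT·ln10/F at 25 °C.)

Both half-cells are Ag⁺/Ag, so E°_cell = 0. The concentrated side is the cathode; the cell reaction moves Ag⁺ from high to low concentration with n = 1.
Q = [Ag⁺]_dilute/[Ag⁺]_conc = 1.1 × 10^-4/0.037 = 0.00297.
E = 0 − (0.0592/1) log Q = −(0.0592/1)(-2.527) = 0.1496 V.

0.15 V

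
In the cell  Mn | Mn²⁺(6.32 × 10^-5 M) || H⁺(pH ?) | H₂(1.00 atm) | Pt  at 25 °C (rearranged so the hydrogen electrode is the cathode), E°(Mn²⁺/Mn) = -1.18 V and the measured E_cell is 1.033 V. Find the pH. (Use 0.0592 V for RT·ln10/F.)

pH = 4.58

E°_cell = 1.18 V and n = 2.
log Q = n(E° − E)/0.0592 = 2×(1.18 − 1.033)/0.0592 = 4.966.
With Q = [Mn²⁺]·P(H₂) / [H⁺]^2, solving for [H⁺] gives log[H⁺] = -4.583, so pH = 4.58.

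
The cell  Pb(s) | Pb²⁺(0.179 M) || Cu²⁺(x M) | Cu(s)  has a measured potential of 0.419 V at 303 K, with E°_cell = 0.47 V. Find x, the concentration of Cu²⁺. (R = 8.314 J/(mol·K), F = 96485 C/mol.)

From the Nernst equation, ln Q = nF(E° − E)/RT = 2×96485×(0.47 − 0.419)/(8.314×303) = 3.907, so Q = 49.7.
With Q = [Pb²⁺]/[Cu²⁺] and the known concentrations, [Cu²⁺] in the denominator gives [Cu²⁺] = 0.0036 M.

0.0036 M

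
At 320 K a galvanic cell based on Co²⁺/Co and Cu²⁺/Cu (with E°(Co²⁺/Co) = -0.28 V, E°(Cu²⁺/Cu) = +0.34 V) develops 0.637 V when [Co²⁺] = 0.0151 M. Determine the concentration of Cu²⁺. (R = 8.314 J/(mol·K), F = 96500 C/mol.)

0.052 M

From the Nernst equation, ln Q = nF(E° − E)/RT = 2×96500×(0.62 − 0.637)/(8.314×320) = -1.233, so Q = 0.291.
With Q = [Co²⁺]/[Cu²⁺] and the known concentrations, [Cu²⁺] in the denominator gives [Cu²⁺] = 0.052 M.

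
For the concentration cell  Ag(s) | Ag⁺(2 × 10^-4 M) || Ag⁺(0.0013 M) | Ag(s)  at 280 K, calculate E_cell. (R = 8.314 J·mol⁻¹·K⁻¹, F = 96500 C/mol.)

Both half-cells are Ag⁺/Ag, so E°_cell = 0. The concentrated side is the cathode; the cell reaction moves Ag⁺ from high to low concentration with n = 1.
Q = [Ag⁺]_dilute/[Ag⁺]_conc = 2 × 10^-4/0.0013 = 0.154.
E = 0 − (RT/nF) ln Q = −((8.314×280)/(1×96500))(-1.872) = 0.0452 V.

0.045 V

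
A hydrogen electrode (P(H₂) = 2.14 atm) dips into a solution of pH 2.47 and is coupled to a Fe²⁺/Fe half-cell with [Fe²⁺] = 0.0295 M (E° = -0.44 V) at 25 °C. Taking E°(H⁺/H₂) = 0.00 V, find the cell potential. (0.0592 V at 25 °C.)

The hydrogen couple is the cathode, so E°_cell = 0.44 V; n = 2.
[H⁺] = 10^(−2.47) = 0.0034 M, and Q = [Fe²⁺]·P(H₂) / [H⁺]^2 = 5500.
E = E° − (0.0592/2) log Q = 0.44 − (0.0592/2)(3.740) = 0.329 V.

0.33 V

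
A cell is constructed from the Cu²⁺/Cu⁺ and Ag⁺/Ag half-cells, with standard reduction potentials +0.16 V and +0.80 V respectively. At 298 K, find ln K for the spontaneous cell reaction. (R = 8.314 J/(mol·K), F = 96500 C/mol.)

ln K = 24.9

E°_cell = +0.80 − (+0.16) = 0.64 V, with n = 1 electron transferred.
At equilibrium E = 0, so the Nernst equation gives ln K = nFE°/RT = (1)(96500)(0.64)/((8.314)(298)) = 24.93.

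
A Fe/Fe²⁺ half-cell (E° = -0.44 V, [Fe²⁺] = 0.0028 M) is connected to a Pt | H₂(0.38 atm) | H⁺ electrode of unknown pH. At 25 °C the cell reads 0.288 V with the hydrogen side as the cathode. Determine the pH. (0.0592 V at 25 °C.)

pH = 4.05

E°_cell = 0.44 V and n = 2.
log Q = n(E° − E)/0.0592 = 2×(0.44 − 0.288)/0.0592 = 5.135.
With Q = [Fe²⁺]·P(H₂) / [H⁺]^2, solving for [H⁺] gives log[H⁺] = -4.054, so pH = 4.05.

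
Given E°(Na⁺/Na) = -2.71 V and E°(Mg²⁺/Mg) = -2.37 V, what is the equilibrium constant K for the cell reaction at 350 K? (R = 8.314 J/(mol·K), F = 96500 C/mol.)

6.2 × 10^9

E°_cell = -2.37 − (-2.71) = 0.34 V, with n = 2 electrons transferred.
At equilibrium E = 0, so the Nernst equation gives ln K = nFE°/RT = (2)(96500)(0.34)/((8.314)(350)) = 22.55.
K = e^22.55 = 6.2 × 10^9.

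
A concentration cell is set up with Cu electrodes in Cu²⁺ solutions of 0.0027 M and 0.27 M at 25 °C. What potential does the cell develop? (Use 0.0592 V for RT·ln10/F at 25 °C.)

0.059 V

Both half-cells are Cu²⁺/Cu, so E°_cell = 0. The concentrated side is the cathode; the cell reaction moves Cu²⁺ from high to low concentration with n = 2.
Q = [Cu²⁺]_dilute/[Cu²⁺]_conc = 0.0027/0.27 = 0.0100.
E = 0 − (0.0592/2) log Q = −(0.0592/2)(-2.000) = 0.0592 V.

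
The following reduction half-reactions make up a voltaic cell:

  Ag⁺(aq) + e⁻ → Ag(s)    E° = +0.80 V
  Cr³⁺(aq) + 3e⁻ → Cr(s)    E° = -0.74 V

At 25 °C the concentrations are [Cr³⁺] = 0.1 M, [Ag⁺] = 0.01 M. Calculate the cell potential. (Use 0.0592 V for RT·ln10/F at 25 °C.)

The Ag⁺/Ag couple has the higher reduction potential and acts as the cathode, so E°_cell = +0.80 − (-0.74) = 1.54 V.
Balancing electrons gives n = 3; the reaction quotient is Q = [Cr³⁺]/[Ag⁺]^3 = 1 × 10^5.
At 25 °C, E = E° − (0.0592/n) log Q = 1.54 − (0.0592/3)(5.000) = 1.540 − 0.099 = 1.441 V.

1.44 V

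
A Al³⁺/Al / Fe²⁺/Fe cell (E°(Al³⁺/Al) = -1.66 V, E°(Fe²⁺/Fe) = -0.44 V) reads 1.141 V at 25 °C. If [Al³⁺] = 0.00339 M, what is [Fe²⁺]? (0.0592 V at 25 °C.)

4.8 × 10^-5 M

From the Nernst equation, log Q = n(E° − E)/0.0592 = 6(1.22 − 1.141)/0.0592 = 8.007, so Q = 1.02 × 10^8.
With Q = [Al³⁺]^2/[Fe²⁺]^3 and the known concentrations, [Fe²⁺]^3 in the denominator gives [Fe²⁺] = 4.8 × 10^-5 M.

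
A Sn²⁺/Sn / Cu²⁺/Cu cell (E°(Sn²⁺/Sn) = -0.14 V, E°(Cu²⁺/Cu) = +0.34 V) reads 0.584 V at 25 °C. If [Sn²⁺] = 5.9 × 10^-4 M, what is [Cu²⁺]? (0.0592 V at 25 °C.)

From the Nernst equation, log Q = n(E° − E)/0.0592 = 2(0.48 − 0.584)/0.0592 = -3.514, so Q = 3.07 × 10^-4.
With Q = [Sn²⁺]/[Cu²⁺] and the known concentrations, [Cu²⁺] in the denominator gives [Cu²⁺] = 1.9 M.

1.9 M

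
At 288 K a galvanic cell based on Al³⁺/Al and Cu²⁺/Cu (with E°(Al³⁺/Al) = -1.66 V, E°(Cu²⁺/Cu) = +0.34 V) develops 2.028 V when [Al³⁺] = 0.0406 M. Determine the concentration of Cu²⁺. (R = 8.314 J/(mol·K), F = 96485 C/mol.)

1.1 M

From the Nernst equation, ln Q = nF(E° − E)/RT = 6×96485×(2.00 − 2.028)/(8.314×288) = -6.770, so Q = 0.00115.
With Q = [Al³⁺]^2/[Cu²⁺]^3 and the known concentrations, [Cu²⁺]^3 in the denominator gives [Cu²⁺] = 1.1 M.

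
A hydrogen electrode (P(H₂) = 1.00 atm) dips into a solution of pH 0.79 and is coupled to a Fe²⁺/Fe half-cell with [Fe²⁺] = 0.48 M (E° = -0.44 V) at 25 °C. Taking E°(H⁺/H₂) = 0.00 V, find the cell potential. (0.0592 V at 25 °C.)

The hydrogen couple is the cathode, so E°_cell = 0.44 V; n = 2.
[H⁺] = 10^(−0.79) = 0.16 M, and Q = [Fe²⁺]·P(H₂) / [H⁺]^2 = 18.2.
E = E° − (0.0592/2) log Q = 0.44 − (0.0592/2)(1.261) = 0.403 V.

0.40 V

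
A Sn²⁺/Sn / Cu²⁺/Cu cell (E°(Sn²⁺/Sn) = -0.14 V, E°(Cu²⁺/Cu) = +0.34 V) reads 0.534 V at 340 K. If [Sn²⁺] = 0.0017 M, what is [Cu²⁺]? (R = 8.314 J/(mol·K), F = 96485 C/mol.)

From the Nernst equation, ln Q = nF(E° − E)/RT = 2×96485×(0.48 − 0.534)/(8.314×340) = -3.686, so Q = 0.0251.
With Q = [Sn²⁺]/[Cu²⁺] and the known concentrations, [Cu²⁺] in the denominator gives [Cu²⁺] = 0.068 M.

0.068 M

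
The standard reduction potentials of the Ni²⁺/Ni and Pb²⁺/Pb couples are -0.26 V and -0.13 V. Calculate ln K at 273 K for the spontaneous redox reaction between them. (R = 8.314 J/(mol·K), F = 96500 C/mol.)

E°_cell = -0.13 − (-0.26) = 0.13 V, with n = 2 electrons transferred.
At equilibrium E = 0, so the Nernst equation gives ln K = nFE°/RT = (2)(96500)(0.13)/((8.314)(273)) = 11.05.

ln K = 11.1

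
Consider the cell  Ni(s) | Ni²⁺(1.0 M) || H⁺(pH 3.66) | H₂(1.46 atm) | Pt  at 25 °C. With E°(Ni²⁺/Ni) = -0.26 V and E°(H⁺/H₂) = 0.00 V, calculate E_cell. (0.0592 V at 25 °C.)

0.038 V

The hydrogen couple is the cathode, so E°_cell = 0.26 V; n = 2.
[H⁺] = 10^(−3.66) = 2.2 × 10^-4 M, and Q = [Ni²⁺]·P(H₂) / [H⁺]^2 = 3.05 × 10^7.
E = E° − (0.0592/2) log Q = 0.26 − (0.0592/2)(7.484) = 0.038 V.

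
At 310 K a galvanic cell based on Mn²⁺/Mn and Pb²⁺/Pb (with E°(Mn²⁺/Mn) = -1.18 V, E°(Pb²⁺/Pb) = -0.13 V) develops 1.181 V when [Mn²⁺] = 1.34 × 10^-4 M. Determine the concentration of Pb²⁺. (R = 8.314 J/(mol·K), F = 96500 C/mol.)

2.4 M

From the Nernst equation, ln Q = nF(E° − E)/RT = 2×96500×(1.05 − 1.181)/(8.314×310) = -9.810, so Q = 5.49 × 10^-5.
With Q = [Mn²⁺]/[Pb²⁺] and the known concentrations, [Pb²⁺] in the denominator gives [Pb²⁺] = 2.4 M.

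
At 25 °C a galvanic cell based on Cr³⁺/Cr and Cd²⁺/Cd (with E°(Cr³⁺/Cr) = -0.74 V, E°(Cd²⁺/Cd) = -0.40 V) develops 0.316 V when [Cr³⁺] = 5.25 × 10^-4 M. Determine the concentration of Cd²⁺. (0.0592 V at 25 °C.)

From the Nernst equation, log Q = n(E° − E)/0.0592 = 6(0.34 − 0.316)/0.0592 = 2.432, so Q = 271.
With Q = [Cr³⁺]^2/[Cd²⁺]^3 and the known concentrations, [Cd²⁺]^3 in the denominator gives [Cd²⁺] = 0.001 M.

0.001 M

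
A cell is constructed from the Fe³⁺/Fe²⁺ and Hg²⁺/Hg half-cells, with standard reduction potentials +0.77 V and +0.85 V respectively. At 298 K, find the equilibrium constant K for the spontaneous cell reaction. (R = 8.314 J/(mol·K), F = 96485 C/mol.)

510

E°_cell = +0.85 − (+0.77) = 0.08 V, with n = 2 electrons transferred.
At equilibrium E = 0, so the Nernst equation gives ln K = nFE°/RT = (2)(96485)(0.08)/((8.314)(298)) = 6.23.
K = e^6.23 = 510.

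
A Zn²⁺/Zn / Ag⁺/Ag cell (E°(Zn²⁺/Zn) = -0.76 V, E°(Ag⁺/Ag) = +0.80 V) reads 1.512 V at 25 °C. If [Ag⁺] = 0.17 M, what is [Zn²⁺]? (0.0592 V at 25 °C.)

1.2 M

From the Nernst equation, log Q = n(E° − E)/0.0592 = 2(1.56 − 1.512)/0.0592 = 1.622, so Q = 41.8.
With Q = [Zn²⁺]/[Ag⁺]^2 and the known concentrations, [Zn²⁺] in the numerator gives [Zn²⁺] = 1.2 M.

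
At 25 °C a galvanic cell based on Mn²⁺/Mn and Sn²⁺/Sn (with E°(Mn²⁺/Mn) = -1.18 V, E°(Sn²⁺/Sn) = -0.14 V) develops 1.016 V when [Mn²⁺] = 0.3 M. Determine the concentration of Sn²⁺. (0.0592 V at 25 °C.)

From the Nernst equation, log Q = n(E° − E)/0.0592 = 2(1.04 − 1.016)/0.0592 = 0.811, so Q = 6.47.
With Q = [Mn²⁺]/[Sn²⁺] and the known concentrations, [Sn²⁺] in the denominator gives [Sn²⁺] = 0.046 M.

0.046 M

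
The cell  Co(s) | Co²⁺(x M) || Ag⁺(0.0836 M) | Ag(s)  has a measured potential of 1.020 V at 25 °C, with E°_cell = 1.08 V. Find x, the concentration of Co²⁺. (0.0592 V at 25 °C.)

From the Nernst equation, log Q = n(E° − E)/0.0592 = 2(1.08 − 1.020)/0.0592 = 2.027, so Q = 106.
With Q = [Co²⁺]/[Ag⁺]^2 and the known concentrations, [Co²⁺] in the numerator gives [Co²⁺] = 0.74 M.

0.74 M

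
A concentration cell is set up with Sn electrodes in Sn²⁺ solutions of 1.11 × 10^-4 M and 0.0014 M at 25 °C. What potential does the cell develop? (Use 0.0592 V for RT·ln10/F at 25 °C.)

0.033 V

Both half-cells are Sn²⁺/Sn, so E°_cell = 0. The concentrated side is the cathode; the cell reaction moves Sn²⁺ from high to low concentration with n = 2.
Q = [Sn²⁺]_dilute/[Sn²⁺]_conc = 1.11 × 10^-4/0.0014 = 0.0793.
E = 0 − (0.0592/2) log Q = −(0.0592/2)(-1.101) = 0.0326 V.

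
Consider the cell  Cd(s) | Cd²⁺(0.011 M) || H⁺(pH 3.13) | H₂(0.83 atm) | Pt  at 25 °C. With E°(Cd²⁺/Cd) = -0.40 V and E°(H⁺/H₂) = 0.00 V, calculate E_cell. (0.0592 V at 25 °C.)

The hydrogen couple is the cathode, so E°_cell = 0.40 V; n = 2.
[H⁺] = 10^(−3.13) = 7.4 × 10^-4 M, and Q = [Cd²⁺]·P(H₂) / [H⁺]^2 = 1.66 × 10^4.
E = E° − (0.0592/2) log Q = 0.40 − (0.0592/2)(4.220) = 0.275 V.

0.28 V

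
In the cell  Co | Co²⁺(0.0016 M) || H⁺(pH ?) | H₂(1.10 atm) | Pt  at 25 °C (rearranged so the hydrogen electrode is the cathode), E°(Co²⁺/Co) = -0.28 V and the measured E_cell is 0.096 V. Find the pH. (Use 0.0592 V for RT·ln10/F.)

E°_cell = 0.28 V and n = 2.
log Q = n(E° − E)/0.0592 = 2×(0.28 − 0.096)/0.0592 = 6.216.
With Q = [Co²⁺]·P(H₂) / [H⁺]^2, solving for [H⁺] gives log[H⁺] = -4.485, so pH = 4.49.

pH = 4.49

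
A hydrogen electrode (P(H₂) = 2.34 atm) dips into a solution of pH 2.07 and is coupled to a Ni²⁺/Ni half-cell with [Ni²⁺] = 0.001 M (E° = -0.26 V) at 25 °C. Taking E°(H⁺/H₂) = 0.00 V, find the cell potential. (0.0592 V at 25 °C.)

The hydrogen couple is the cathode, so E°_cell = 0.26 V; n = 2.
[H⁺] = 10^(−2.07) = 0.0085 M, and Q = [Ni²⁺]·P(H₂) / [H⁺]^2 = 32.3.
E = E° − (0.0592/2) log Q = 0.26 − (0.0592/2)(1.509) = 0.215 V.

0.22 V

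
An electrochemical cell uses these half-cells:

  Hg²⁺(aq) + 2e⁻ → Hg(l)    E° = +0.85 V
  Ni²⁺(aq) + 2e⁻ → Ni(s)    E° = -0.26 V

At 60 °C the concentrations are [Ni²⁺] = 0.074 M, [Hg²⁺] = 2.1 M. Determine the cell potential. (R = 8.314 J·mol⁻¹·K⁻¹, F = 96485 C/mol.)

1.16 V

The Hg²⁺/Hg couple has the higher reduction potential and acts as the cathode, so E°_cell = +0.85 − (-0.26) = 1.11 V.
Balancing electrons gives n = 2; the reaction quotient is Q = [Ni²⁺]/[Hg²⁺] = 0.0352.
E = E° − (RT/nF) ln Q = 1.11 − (8.314×333)/(2×96485) × (-3.346) = 1.110 + 0.048 = 1.158 V.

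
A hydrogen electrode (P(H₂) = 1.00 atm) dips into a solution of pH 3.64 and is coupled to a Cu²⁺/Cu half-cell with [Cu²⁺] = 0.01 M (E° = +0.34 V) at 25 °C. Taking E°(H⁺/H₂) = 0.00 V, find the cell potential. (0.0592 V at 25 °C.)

0.50 V

The Cu²⁺/Cu couple is the cathode, so E°_cell = 0.34 V; n = 2.
[H⁺] = 10^(−3.64) = 2.3 × 10^-4 M, and Q = [H⁺]^2 / ([Cu²⁺]·P(H₂)) = 5.25 × 10^-6.
E = E° − (0.0592/2) log Q = 0.34 − (0.0592/2)(-5.280) = 0.496 V.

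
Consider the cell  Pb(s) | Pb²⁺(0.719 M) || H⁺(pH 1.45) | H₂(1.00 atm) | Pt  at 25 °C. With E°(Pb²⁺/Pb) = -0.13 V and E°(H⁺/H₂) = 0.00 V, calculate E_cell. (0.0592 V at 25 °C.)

The hydrogen couple is the cathode, so E°_cell = 0.13 V; n = 2.
[H⁺] = 10^(−1.45) = 0.035 M, and Q = [Pb²⁺]·P(H₂) / [H⁺]^2 = 571.
E = E° − (0.0592/2) log Q = 0.13 − (0.0592/2)(2.757) = 0.048 V.

0.048 V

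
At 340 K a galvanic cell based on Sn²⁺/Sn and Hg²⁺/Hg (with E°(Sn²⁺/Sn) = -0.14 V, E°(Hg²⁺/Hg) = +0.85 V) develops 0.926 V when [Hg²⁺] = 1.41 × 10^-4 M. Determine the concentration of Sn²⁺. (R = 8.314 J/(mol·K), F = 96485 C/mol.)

From the Nernst equation, ln Q = nF(E° − E)/RT = 2×96485×(0.99 − 0.926)/(8.314×340) = 4.369, so Q = 79.0.
With Q = [Sn²⁺]/[Hg²⁺] and the known concentrations, [Sn²⁺] in the numerator gives [Sn²⁺] = 0.011 M.

0.011 M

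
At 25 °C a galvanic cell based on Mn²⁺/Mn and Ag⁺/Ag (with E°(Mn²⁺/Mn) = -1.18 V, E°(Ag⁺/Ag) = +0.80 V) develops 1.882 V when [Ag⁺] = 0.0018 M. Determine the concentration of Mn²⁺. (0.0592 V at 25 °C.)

From the Nernst equation, log Q = n(E° − E)/0.0592 = 2(1.98 − 1.882)/0.0592 = 3.311, so Q = 2050.
With Q = [Mn²⁺]/[Ag⁺]^2 and the known concentrations, [Mn²⁺] in the numerator gives [Mn²⁺] = 0.0066 M.

0.0066 M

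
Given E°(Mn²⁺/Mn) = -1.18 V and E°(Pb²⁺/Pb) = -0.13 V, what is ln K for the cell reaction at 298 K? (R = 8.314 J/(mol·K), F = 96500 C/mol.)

ln K = 81.8

E°_cell = -0.13 − (-1.18) = 1.05 V, with n = 2 electrons transferred.
At equilibrium E = 0, so the Nernst equation gives ln K = nFE°/RT = (2)(96500)(1.05)/((8.314)(298)) = 81.79.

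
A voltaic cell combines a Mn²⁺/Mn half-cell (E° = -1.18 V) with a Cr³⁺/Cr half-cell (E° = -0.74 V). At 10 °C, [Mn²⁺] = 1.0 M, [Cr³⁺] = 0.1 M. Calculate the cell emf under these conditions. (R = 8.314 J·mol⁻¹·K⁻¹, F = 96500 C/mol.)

0.421 V

The Cr³⁺/Cr couple has the higher reduction potential and acts as the cathode, so E°_cell = -0.74 − (-1.18) = 0.44 V.
Balancing electrons gives n = 6; the reaction quotient is Q = [Mn²⁺]^3/[Cr³⁺]^2 = 100.
E = E° − (RT/nF) ln Q = 0.44 − (8.314×283)/(6×96500) × (4.605) = 0.440 − 0.019 = 0.421 V.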